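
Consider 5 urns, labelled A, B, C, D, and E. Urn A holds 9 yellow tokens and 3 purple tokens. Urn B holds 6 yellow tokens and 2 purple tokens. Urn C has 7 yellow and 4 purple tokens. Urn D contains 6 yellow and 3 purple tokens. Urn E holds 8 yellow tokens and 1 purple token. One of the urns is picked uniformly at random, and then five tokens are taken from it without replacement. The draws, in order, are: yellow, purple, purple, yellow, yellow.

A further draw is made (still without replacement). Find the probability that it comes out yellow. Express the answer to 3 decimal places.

Compute the likelihood of the observed sequence for each case: P(data | urn A) = (9/12)(3/11)(2/10)(8/9)(7/8) = 0.031818; P(data | urn B) = (6/8)(2/7)(1/6)(5/5)(4/4) = 0.035714; P(data | urn C) = (7/11)(4/10)(3/9)(6/8)(5/7) = 0.045455; P(data | urn D) = (6/9)(3/8)(2/7)(5/6)(4/5) = 0.047619; P(data | urn E) = (8/9)(1/8)(0/7) = 0.
Multiplying each by its prior: 1/5 · 0.031818 = 0.0063636, 1/5 · 0.035714 = 0.0071429, 1/5 · 0.045455 = 0.0090909, 1/5 · 0.047619 = 0.0095238, 1/5 · 0 = 0; these sum to 0.032121.
Normalising, the posterior is P(urn A | data) = 0.19811, P(urn B | data) = 0.22237, P(urn C | data) = 0.28302, P(urn D | data) = 0.2965, P(urn E | data) = 0.
Averaging over the posterior, P(yellow next | data) = (6/7)(0.19811) + (1)(0.22237) + (2/3)(0.28302) + (3/4)(0.2965) = 0.80323.

0.803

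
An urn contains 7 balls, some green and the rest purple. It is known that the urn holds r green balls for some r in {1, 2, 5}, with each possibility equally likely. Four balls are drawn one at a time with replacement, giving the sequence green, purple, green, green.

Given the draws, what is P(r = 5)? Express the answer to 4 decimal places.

Under each hypothesis, the probability of the observed sequence is: P(data | r = 1) = (1/7)(6/7)(1/7)(1/7) = 0.002499; P(data | r = 2) = (2/7)(5/7)(2/7)(2/7) = 0.01666; P(data | r = 5) = (5/7)(2/7)(5/7)(5/7) = 0.10412.
Weighting by the prior gives 1/3 · 0.002499 = 0.00083299, 1/3 · 0.01666 = 0.0055532, 1/3 · 0.10412 = 0.034708; summing to 0.041094.
Therefore the posterior P(r = 5 | data) = (0.034708) / (0.041094) = 0.84459.

0.8446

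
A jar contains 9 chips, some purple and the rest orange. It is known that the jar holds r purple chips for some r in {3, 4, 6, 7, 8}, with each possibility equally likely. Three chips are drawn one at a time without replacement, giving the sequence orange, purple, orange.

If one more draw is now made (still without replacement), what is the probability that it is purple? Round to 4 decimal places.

The likelihood of the observed sequence under each hypothesis: P(data | r = 3) = (6/9)(3/8)(5/7) = 5/28; P(data | r = 4) = (5/9)(4/8)(4/7) = 10/63; P(data | r = 6) = (3/9)(6/8)(2/7) = 1/14; P(data | r = 7) = (2/9)(7/8)(1/7) = 1/36; P(data | r = 8) = (1/9)(8/8)(0/7) = 0.
The prior-weighted likelihoods are 1/5 · 5/28 = 1/28, 1/5 · 10/63 = 2/63, 1/5 · 1/14 = 1/70, 1/5 · 1/36 = 1/180, 1/5 · 0 = 0; these sum to 11/126.
Dividing through by the total gives posterior P(r = 3 | data) = 9/22, P(r = 4 | data) = 4/11, P(r = 6 | data) = 9/55, P(r = 7 | data) = 7/110, P(r = 8 | data) = 0.
So P(purple next | data) = Σ P(purple next | H) P(H | data) = (1/3)(9/22) + (1/2)(4/11) + (5/6)(9/55) + (1)(7/110) = 57/110.

0.5182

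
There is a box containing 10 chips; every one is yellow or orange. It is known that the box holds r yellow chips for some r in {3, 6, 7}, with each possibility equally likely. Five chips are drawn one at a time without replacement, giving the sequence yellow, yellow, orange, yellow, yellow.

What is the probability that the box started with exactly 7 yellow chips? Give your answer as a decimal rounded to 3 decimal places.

The likelihood of the observed sequence under each hypothesis: P(data | r = 3) = (3/10)(2/9)(7/8)(1/7)(0/6) = 0; P(data | r = 6) = (6/10)(5/9)(4/8)(4/7)(3/6) = 1/21; P(data | r = 7) = (7/10)(6/9)(3/8)(5/7)(4/6) = 1/12.
The prior-weighted likelihoods are 1/3 · 0 = 0, 1/3 · 1/21 = 1/63, 1/3 · 1/12 = 1/36; with total 11/252.
By Bayes' rule, P(r = 7 | data) = (1/36) / (11/252) = 7/11.

0.636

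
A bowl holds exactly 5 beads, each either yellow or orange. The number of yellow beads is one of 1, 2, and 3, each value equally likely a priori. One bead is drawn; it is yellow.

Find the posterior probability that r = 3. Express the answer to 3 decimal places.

0.500

The likelihood of this draw under each hypothesis: P(data | r = 1) = (1/5) = 1/5; P(data | r = 2) = (2/5) = 2/5; P(data | r = 3) = (3/5) = 3/5.
Multiplying each by its prior: 1/3 · 1/5 = 1/15, 1/3 · 2/5 = 2/15, 1/3 · 3/5 = 1/5; these sum to 2/5.
Hence P(r = 3 | data) = (1/5) / (2/5) = 1/2.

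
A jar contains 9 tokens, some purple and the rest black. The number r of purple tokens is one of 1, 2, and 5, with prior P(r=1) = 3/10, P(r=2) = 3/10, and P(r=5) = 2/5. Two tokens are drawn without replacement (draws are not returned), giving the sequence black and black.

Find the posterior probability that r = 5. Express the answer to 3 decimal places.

0.140

For each hypothesis, P(data | H) works out to: P(data | r = 1) = (8/9)(7/8) = 7/9; P(data | r = 2) = (7/9)(6/8) = 7/12; P(data | r = 5) = (4/9)(3/8) = 1/6.
Multiplying each by its prior: 3/10 · 7/9 = 7/30, 3/10 · 7/12 = 7/40, 2/5 · 1/6 = 1/15; these sum to 19/40.
So P(r = 5 | data) = (1/15) / (19/40) = 8/57.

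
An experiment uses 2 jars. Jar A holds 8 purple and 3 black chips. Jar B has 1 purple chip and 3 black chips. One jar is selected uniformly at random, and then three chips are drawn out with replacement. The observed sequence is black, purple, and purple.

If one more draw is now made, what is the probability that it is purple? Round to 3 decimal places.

The likelihood of the observed sequence under each hypothesis: P(data | jar A) = (3/11)(8/11)(8/11) = 0.14425; P(data | jar B) = (3/4)(1/4)(1/4) = 0.046875.
Weighting by the prior gives 1/2 · 0.14425 = 0.072126, 1/2 · 0.046875 = 0.023438; summing to 0.095564.
Normalising, the posterior is P(jar A | data) = 0.75474, P(jar B | data) = 0.24526.
Averaging over the posterior, P(purple next | data) = (8/11)(0.75474) + (1/4)(0.24526) = 0.61022.

0.610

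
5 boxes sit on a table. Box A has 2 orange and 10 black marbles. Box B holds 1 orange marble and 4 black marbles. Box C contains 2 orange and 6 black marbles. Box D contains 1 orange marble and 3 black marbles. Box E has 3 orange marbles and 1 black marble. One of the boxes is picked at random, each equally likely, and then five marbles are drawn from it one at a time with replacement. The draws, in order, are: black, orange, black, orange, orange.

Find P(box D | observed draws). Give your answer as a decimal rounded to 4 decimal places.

For each hypothesis, P(data | H) works out to: P(data | box A) = (10/12)(2/12)(10/12)(2/12)(2/12) = 0.003215; P(data | box B) = (4/5)(1/5)(4/5)(1/5)(1/5) = 0.00512; P(data | box C) = (6/8)(2/8)(6/8)(2/8)(2/8) = 0.0087891; P(data | box D) = (3/4)(1/4)(3/4)(1/4)(1/4) = 0.0087891; P(data | box E) = (1/4)(3/4)(1/4)(3/4)(3/4) = 0.026367.
Weighting by the prior gives 1/5 · 0.003215 = 0.000643, 1/5 · 0.00512 = 0.001024, 1/5 · 0.0087891 = 0.0017578, 1/5 · 0.0087891 = 0.0017578, 1/5 · 0.026367 = 0.0052734; summing to 0.010456.
So P(box D | data) = (0.0017578) / (0.010456) = 0.16811.

0.1681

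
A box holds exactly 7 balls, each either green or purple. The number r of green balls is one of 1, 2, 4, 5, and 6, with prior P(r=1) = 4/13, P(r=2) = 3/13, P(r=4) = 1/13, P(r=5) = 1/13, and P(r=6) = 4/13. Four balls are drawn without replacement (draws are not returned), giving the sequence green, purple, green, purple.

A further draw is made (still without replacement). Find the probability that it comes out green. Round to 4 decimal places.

0.3793

The likelihood of the observed sequence under each hypothesis: P(data | r = 1) = (1/7)(6/6)(0/5) = 0; P(data | r = 2) = (2/7)(5/6)(1/5)(4/4) = 0.047619; P(data | r = 4) = (4/7)(3/6)(3/5)(2/4) = 0.085714; P(data | r = 5) = (5/7)(2/6)(4/5)(1/4) = 0.047619; P(data | r = 6) = (6/7)(1/6)(5/5)(0/4) = 0.
The prior-weighted likelihoods are 4/13 · 0 = 0, 3/13 · 0.047619 = 0.010989, 1/13 · 0.085714 = 0.0065934, 1/13 · 0.047619 = 0.003663, 4/13 · 0 = 0; these sum to 0.021245.
The posterior is then P(r = 1 | data) = 0, P(r = 2 | data) = 0.51724, P(r = 4 | data) = 0.31034, P(r = 5 | data) = 0.17241, P(r = 6 | data) = 0.
The predictive probability is P(green next | data) = (0)(0.51724) + (2/3)(0.31034) + (1)(0.17241) = 0.37931.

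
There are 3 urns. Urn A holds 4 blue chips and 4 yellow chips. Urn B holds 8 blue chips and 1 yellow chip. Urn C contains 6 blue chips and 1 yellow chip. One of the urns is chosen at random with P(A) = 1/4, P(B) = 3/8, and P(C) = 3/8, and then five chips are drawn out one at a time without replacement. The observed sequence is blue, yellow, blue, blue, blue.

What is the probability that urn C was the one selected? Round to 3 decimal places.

Under each hypothesis, the probability of the observed sequence is: P(data | urn A) = (4/8)(4/7)(3/6)(2/5)(1/4) = 1/70; P(data | urn B) = (8/9)(1/8)(7/7)(6/6)(5/5) = 1/9; P(data | urn C) = (6/7)(1/6)(5/5)(4/4)(3/3) = 1/7.
The prior-weighted likelihoods are 1/4 · 1/70 = 1/280, 3/8 · 1/9 = 1/24, 3/8 · 1/7 = 3/56; with total 83/840.
By Bayes' rule, P(urn C | data) = (3/56) / (83/840) = 45/83.

0.542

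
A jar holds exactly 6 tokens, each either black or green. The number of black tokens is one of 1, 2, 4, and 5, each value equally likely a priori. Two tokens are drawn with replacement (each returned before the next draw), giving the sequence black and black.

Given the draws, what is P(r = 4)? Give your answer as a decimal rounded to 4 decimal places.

0.3478

Under each hypothesis, the probability of the observed sequence is: P(data | r = 1) = (1/6)(1/6) = 1/36; P(data | r = 2) = (2/6)(2/6) = 1/9; P(data | r = 4) = (4/6)(4/6) = 4/9; P(data | r = 5) = (5/6)(5/6) = 25/36.
Weighting by the prior gives 1/4 · 1/36 = 1/144, 1/4 · 1/9 = 1/36, 1/4 · 4/9 = 1/9, 1/4 · 25/36 = 25/144; summing to 23/72.
By Bayes' rule, P(r = 4 | data) = (1/9) / (23/72) = 8/23.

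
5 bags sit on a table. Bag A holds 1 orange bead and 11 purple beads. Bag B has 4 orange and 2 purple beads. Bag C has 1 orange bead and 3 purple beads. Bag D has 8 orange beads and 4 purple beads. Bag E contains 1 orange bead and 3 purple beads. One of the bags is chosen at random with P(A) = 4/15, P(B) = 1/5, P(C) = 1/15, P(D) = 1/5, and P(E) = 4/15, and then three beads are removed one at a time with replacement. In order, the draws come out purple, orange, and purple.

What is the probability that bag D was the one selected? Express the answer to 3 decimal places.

The likelihood of the observed sequence under each hypothesis: P(data | bag A) = (11/12)(1/12)(11/12) = 0.070023; P(data | bag B) = (2/6)(4/6)(2/6) = 0.074074; P(data | bag C) = (3/4)(1/4)(3/4) = 0.14062; P(data | bag D) = (4/12)(8/12)(4/12) = 0.074074; P(data | bag E) = (3/4)(1/4)(3/4) = 0.14062.
Weighting by the prior gives 4/15 · 0.070023 = 0.018673, 1/5 · 0.074074 = 0.014815, 1/15 · 0.14062 = 0.009375, 1/5 · 0.074074 = 0.014815, 4/15 · 0.14062 = 0.0375; with total 0.095177.
Hence P(bag D | data) = (0.014815) / (0.095177) = 0.15565.

0.156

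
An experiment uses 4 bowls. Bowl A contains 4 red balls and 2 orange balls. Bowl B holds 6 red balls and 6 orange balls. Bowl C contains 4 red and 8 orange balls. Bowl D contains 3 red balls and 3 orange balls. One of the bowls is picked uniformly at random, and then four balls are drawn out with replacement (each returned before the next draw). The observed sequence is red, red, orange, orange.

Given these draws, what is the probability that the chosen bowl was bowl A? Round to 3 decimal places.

0.221

Compute the likelihood of the observed sequence for each case: P(data | bowl A) = (4/6)(4/6)(2/6)(2/6) = 0.049383; P(data | bowl B) = (6/12)(6/12)(6/12)(6/12) = 0.0625; P(data | bowl C) = (4/12)(4/12)(8/12)(8/12) = 0.049383; P(data | bowl D) = (3/6)(3/6)(3/6)(3/6) = 0.0625.
The prior-weighted likelihoods are 1/4 · 0.049383 = 0.012346, 1/4 · 0.0625 = 0.015625, 1/4 · 0.049383 = 0.012346, 1/4 · 0.0625 = 0.015625; these sum to 0.055941.
Therefore the posterior P(bowl A | data) = (0.012346) / (0.055941) = 0.22069.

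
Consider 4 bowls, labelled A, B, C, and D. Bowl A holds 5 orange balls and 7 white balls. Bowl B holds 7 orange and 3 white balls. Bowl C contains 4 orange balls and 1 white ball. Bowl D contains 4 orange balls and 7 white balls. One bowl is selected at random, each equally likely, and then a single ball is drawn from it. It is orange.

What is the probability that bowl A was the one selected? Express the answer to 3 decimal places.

For each hypothesis, P(data | H) works out to: P(data | bowl A) = (5/12) = 5/12; P(data | bowl B) = (7/10) = 7/10; P(data | bowl C) = (4/5) = 4/5; P(data | bowl D) = (4/11) = 4/11.
The prior-weighted likelihoods are 1/4 · 5/12 = 5/48, 1/4 · 7/10 = 7/40, 1/4 · 4/5 = 1/5, 1/4 · 4/11 = 1/11; with total 301/528.
Therefore the posterior P(bowl A | data) = (5/48) / (301/528) = 55/301.

0.183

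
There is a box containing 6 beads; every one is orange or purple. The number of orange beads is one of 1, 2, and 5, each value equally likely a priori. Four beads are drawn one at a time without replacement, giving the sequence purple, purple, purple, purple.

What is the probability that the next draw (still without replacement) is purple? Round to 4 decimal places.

For each hypothesis, P(data | H) works out to: P(data | r = 1) = (5/6)(4/5)(3/4)(2/3) = 1/3; P(data | r = 2) = (4/6)(3/5)(2/4)(1/3) = 1/15; P(data | r = 5) = (1/6)(0/5) = 0.
The prior-weighted likelihoods are 1/3 · 1/3 = 1/9, 1/3 · 1/15 = 1/45, 1/3 · 0 = 0; with total 2/15.
Dividing through by the total gives posterior P(r = 1 | data) = 5/6, P(r = 2 | data) = 1/6, P(r = 5 | data) = 0.
The predictive probability is P(purple next | data) = (1/2)(5/6) + (0)(1/6) = 5/12.

0.4167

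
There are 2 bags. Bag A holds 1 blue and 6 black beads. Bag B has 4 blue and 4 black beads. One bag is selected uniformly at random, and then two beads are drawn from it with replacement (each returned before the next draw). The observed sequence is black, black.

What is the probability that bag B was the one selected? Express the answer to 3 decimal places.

0.254

For each hypothesis, P(data | H) works out to: P(data | bag A) = (6/7)(6/7) = 36/49; P(data | bag B) = (4/8)(4/8) = 1/4.
Weighting by the prior gives 1/2 · 36/49 = 18/49, 1/2 · 1/4 = 1/8; summing to 193/392.
Hence P(bag B | data) = (1/8) / (193/392) = 49/193.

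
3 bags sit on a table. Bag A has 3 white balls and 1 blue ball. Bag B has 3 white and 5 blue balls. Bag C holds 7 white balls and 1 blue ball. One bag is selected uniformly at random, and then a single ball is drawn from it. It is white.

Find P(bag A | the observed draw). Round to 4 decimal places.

0.3750

For each hypothesis, P(data | H) works out to: P(data | bag A) = (3/4) = 3/4; P(data | bag B) = (3/8) = 3/8; P(data | bag C) = (7/8) = 7/8.
Multiplying each by its prior: 1/3 · 3/4 = 1/4, 1/3 · 3/8 = 1/8, 1/3 · 7/8 = 7/24; these sum to 2/3.
So P(bag A | data) = (1/4) / (2/3) = 3/8.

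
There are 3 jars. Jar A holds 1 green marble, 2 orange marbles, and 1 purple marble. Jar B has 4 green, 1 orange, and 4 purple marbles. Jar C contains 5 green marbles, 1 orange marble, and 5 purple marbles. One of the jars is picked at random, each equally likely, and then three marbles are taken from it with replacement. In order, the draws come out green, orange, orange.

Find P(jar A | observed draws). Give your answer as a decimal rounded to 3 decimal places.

Under each hypothesis, the probability of the observed sequence is: P(data | jar A) = (1/4)(2/4)(2/4) = 0.0625; P(data | jar B) = (4/9)(1/9)(1/9) = 0.005487; P(data | jar C) = (5/11)(1/11)(1/11) = 0.0037566.
The prior-weighted likelihoods are 1/3 · 0.0625 = 0.020833, 1/3 · 0.005487 = 0.001829, 1/3 · 0.0037566 = 0.0012522; these sum to 0.023915.
By Bayes' rule, P(jar A | data) = (0.020833) / (0.023915) = 0.87116.

0.871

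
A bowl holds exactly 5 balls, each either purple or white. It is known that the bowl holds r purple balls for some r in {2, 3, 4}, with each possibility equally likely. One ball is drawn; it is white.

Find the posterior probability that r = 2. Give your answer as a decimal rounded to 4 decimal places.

0.5000

The likelihood of this draw under each hypothesis: P(data | r = 2) = (3/5) = 3/5; P(data | r = 3) = (2/5) = 2/5; P(data | r = 4) = (1/5) = 1/5.
Weighting by the prior gives 1/3 · 3/5 = 1/5, 1/3 · 2/5 = 2/15, 1/3 · 1/5 = 1/15; with total 2/5.
By Bayes' rule, P(r = 2 | data) = (1/5) / (2/5) = 1/2.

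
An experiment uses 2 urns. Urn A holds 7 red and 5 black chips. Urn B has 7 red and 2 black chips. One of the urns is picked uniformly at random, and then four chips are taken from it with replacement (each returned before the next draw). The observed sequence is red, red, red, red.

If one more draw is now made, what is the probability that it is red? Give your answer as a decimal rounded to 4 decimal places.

0.7310

Compute the likelihood of the observed sequence for each case: P(data | urn A) = (7/12)(7/12)(7/12)(7/12) = 0.11579; P(data | urn B) = (7/9)(7/9)(7/9)(7/9) = 0.36595.
Weighting by the prior gives 1/2 · 0.11579 = 0.057894, 1/2 · 0.36595 = 0.18298; these sum to 0.24087.
Dividing through by the total gives posterior P(urn A | data) = 0.24036, P(urn B | data) = 0.75964.
Averaging over the posterior, P(red next | data) = (7/12)(0.24036) + (7/9)(0.75964) = 0.73104.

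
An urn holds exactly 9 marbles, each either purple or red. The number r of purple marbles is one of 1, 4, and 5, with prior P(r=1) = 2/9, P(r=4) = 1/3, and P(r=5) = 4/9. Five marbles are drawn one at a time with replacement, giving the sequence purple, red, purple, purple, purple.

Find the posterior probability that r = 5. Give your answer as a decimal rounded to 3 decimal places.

0.722

Under each hypothesis, the probability of the observed sequence is: P(data | r = 1) = (1/9)(8/9)(1/9)(1/9)(1/9) = 0.00013548; P(data | r = 4) = (4/9)(5/9)(4/9)(4/9)(4/9) = 0.021677; P(data | r = 5) = (5/9)(4/9)(5/9)(5/9)(5/9) = 0.042338.
The prior-weighted likelihoods are 2/9 · 0.00013548 = 3.0107e-05, 1/3 · 0.021677 = 0.0072256, 4/9 · 0.042338 = 0.018817; with total 0.026073.
Hence P(r = 5 | data) = (0.018817) / (0.026073) = 0.72171.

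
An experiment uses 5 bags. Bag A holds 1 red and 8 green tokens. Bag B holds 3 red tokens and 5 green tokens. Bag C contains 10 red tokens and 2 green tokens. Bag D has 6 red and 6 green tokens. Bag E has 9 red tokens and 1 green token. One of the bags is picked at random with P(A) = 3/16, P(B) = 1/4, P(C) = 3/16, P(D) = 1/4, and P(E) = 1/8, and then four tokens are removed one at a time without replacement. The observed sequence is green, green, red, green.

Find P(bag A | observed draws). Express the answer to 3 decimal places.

0.332

Compute the likelihood of the observed sequence for each case: P(data | bag A) = (8/9)(7/8)(1/7)(6/6) = 1/9; P(data | bag B) = (5/8)(4/7)(3/6)(3/5) = 3/28; P(data | bag C) = (2/12)(1/11)(10/10)(0/9) = 0; P(data | bag D) = (6/12)(5/11)(6/10)(4/9) = 2/33; P(data | bag E) = (1/10)(0/9) = 0.
Weighting by the prior gives 3/16 · 1/9 = 1/48, 1/4 · 3/28 = 3/112, 3/16 · 0 = 0, 1/4 · 2/33 = 1/66, 1/8 · 0 = 0; these sum to 29/462.
Hence P(bag A | data) = (1/48) / (29/462) = 77/232.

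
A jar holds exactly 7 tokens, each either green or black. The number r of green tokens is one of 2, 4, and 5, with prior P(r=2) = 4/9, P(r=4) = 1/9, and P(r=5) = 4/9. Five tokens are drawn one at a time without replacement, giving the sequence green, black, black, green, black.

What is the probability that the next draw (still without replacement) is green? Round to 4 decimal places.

Under each hypothesis, the probability of the observed sequence is: P(data | r = 2) = (2/7)(5/6)(4/5)(1/4)(3/3) = 1/21; P(data | r = 4) = (4/7)(3/6)(2/5)(3/4)(1/3) = 1/35; P(data | r = 5) = (5/7)(2/6)(1/5)(4/4)(0/3) = 0.
Multiplying each by its prior: 4/9 · 1/21 = 4/189, 1/9 · 1/35 = 1/315, 4/9 · 0 = 0; summing to 23/945.
The posterior is then P(r = 2 | data) = 20/23, P(r = 4 | data) = 3/23, P(r = 5 | data) = 0.
The predictive probability is P(green next | data) = (0)(20/23) + (1)(3/23) = 3/23.

0.1304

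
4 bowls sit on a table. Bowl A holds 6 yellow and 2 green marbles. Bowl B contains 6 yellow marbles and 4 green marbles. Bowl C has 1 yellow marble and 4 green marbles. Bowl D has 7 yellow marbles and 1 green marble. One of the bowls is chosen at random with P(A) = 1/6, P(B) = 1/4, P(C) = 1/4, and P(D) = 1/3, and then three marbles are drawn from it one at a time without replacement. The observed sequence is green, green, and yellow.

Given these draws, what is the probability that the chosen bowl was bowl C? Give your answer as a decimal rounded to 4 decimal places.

0.6176

Compute the likelihood of the observed sequence for each case: P(data | bowl A) = (2/8)(1/7)(6/6) = 1/28; P(data | bowl B) = (4/10)(3/9)(6/8) = 1/10; P(data | bowl C) = (4/5)(3/4)(1/3) = 1/5; P(data | bowl D) = (1/8)(0/7) = 0.
Weighting by the prior gives 1/6 · 1/28 = 1/168, 1/4 · 1/10 = 1/40, 1/4 · 1/5 = 1/20, 1/3 · 0 = 0; with total 17/210.
By Bayes' rule, P(bowl C | data) = (1/20) / (17/210) = 21/34.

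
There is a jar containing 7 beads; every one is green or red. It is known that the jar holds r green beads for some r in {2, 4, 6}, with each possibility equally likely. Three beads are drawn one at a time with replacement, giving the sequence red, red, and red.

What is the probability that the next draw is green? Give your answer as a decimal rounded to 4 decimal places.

0.3399

For each hypothesis, P(data | H) works out to: P(data | r = 2) = (5/7)(5/7)(5/7) = 0.36443; P(data | r = 4) = (3/7)(3/7)(3/7) = 0.078717; P(data | r = 6) = (1/7)(1/7)(1/7) = 0.0029155.
Weighting by the prior gives 1/3 · 0.36443 = 0.12148, 1/3 · 0.078717 = 0.026239, 1/3 · 0.0029155 = 0.00097182; summing to 0.14869.
Dividing through by the total gives posterior P(r = 2 | data) = 0.81699, P(r = 4 | data) = 0.17647, P(r = 6 | data) = 0.0065359.
So P(green next | data) = Σ P(green next | H) P(H | data) = (2/7)(0.81699) + (4/7)(0.17647) + (6/7)(0.0065359) = 0.33987.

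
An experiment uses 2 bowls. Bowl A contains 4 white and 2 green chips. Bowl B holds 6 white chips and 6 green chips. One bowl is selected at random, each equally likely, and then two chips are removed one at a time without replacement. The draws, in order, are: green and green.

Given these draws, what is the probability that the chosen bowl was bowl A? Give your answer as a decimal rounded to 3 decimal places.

0.227

Under each hypothesis, the probability of the observed sequence is: P(data | bowl A) = (2/6)(1/5) = 1/15; P(data | bowl B) = (6/12)(5/11) = 5/22.
Weighting by the prior gives 1/2 · 1/15 = 1/30, 1/2 · 5/22 = 5/44; summing to 97/660.
Therefore the posterior P(bowl A | data) = (1/30) / (97/660) = 22/97.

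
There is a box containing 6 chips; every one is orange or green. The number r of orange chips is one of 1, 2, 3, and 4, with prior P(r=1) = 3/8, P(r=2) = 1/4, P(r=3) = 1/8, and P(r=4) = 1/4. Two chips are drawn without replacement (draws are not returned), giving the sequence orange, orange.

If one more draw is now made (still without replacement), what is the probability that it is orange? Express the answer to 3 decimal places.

The likelihood of the observed sequence under each hypothesis: P(data | r = 1) = (1/6)(0/5) = 0; P(data | r = 2) = (2/6)(1/5) = 1/15; P(data | r = 3) = (3/6)(2/5) = 1/5; P(data | r = 4) = (4/6)(3/5) = 2/5.
Multiplying each by its prior: 3/8 · 0 = 0, 1/4 · 1/15 = 1/60, 1/8 · 1/5 = 1/40, 1/4 · 2/5 = 1/10; summing to 17/120.
Normalising, the posterior is P(r = 1 | data) = 0, P(r = 2 | data) = 2/17, P(r = 3 | data) = 3/17, P(r = 4 | data) = 12/17.
The predictive probability is P(orange next | data) = (0)(2/17) + (1/4)(3/17) + (1/2)(12/17) = 27/68.

0.397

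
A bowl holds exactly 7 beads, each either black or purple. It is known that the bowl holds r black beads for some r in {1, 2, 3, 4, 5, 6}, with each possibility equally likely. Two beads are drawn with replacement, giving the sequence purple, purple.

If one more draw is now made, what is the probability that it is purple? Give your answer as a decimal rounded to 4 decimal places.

The likelihood of the observed sequence under each hypothesis: P(data | r = 1) = (6/7)(6/7) = 36/49; P(data | r = 2) = (5/7)(5/7) = 25/49; P(data | r = 3) = (4/7)(4/7) = 16/49; P(data | r = 4) = (3/7)(3/7) = 9/49; P(data | r = 5) = (2/7)(2/7) = 4/49; P(data | r = 6) = (1/7)(1/7) = 1/49.
Multiplying each by its prior: 1/6 · 36/49 = 6/49, 1/6 · 25/49 = 25/294, 1/6 · 16/49 = 8/147, 1/6 · 9/49 = 3/98, 1/6 · 4/49 = 2/147, 1/6 · 1/49 = 1/294; with total 13/42.
Normalising, the posterior is P(r = 1 | data) = 36/91, P(r = 2 | data) = 25/91, P(r = 3 | data) = 16/91, P(r = 4 | data) = 9/91, P(r = 5 | data) = 4/91, P(r = 6 | data) = 1/91.
So P(purple next | data) = Σ P(purple next | H) P(H | data) = (6/7)(36/91) + (5/7)(25/91) + (4/7)(16/91) + (3/7)(9/91) + (2/7)(4/91) + (1/7)(1/91) = 9/13.

0.6923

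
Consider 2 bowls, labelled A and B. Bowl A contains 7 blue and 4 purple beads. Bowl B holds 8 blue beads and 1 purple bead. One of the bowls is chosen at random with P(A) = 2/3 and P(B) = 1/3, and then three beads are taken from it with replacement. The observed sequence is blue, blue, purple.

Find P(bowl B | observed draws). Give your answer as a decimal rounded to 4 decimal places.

The likelihood of the observed sequence under each hypothesis: P(data | bowl A) = (7/11)(7/11)(4/11) = 0.14726; P(data | bowl B) = (8/9)(8/9)(1/9) = 0.087791.
Multiplying each by its prior: 2/3 · 0.14726 = 0.098172, 1/3 · 0.087791 = 0.029264; with total 0.12744.
Hence P(bowl B | data) = (0.029264) / (0.12744) = 0.22964.

0.2296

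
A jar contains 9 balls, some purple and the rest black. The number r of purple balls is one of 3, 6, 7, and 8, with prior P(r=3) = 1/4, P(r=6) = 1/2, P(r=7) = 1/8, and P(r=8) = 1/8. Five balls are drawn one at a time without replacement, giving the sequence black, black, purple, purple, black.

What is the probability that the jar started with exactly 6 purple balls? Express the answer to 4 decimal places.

Compute the likelihood of the observed sequence for each case: P(data | r = 3) = (6/9)(5/8)(3/7)(2/6)(4/5) = 1/21; P(data | r = 6) = (3/9)(2/8)(6/7)(5/6)(1/5) = 1/84; P(data | r = 7) = (2/9)(1/8)(7/7)(6/6)(0/5) = 0; P(data | r = 8) = (1/9)(0/8) = 0.
Weighting by the prior gives 1/4 · 1/21 = 1/84, 1/2 · 1/84 = 1/168, 1/8 · 0 = 0, 1/8 · 0 = 0; these sum to 1/56.
So P(r = 6 | data) = (1/168) / (1/56) = 1/3.

0.3333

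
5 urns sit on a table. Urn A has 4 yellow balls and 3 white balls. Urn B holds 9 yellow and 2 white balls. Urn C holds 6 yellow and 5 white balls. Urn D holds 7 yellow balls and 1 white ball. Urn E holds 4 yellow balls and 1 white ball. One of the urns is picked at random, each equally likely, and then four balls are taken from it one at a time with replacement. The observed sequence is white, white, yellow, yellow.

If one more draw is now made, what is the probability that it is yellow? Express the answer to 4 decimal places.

Under each hypothesis, the probability of the observed sequence is: P(data | urn A) = (3/7)(3/7)(4/7)(4/7) = 0.059975; P(data | urn B) = (2/11)(2/11)(9/11)(9/11) = 0.02213; P(data | urn C) = (5/11)(5/11)(6/11)(6/11) = 0.061471; P(data | urn D) = (1/8)(1/8)(7/8)(7/8) = 0.011963; P(data | urn E) = (1/5)(1/5)(4/5)(4/5) = 0.0256.
The prior-weighted likelihoods are 1/5 · 0.059975 = 0.011995, 1/5 · 0.02213 = 0.0044259, 1/5 · 0.061471 = 0.012294, 1/5 · 0.011963 = 0.0023926, 1/5 · 0.0256 = 0.00512; with total 0.036228.
Normalising, the posterior is P(urn A | data) = 0.3311, P(urn B | data) = 0.12217, P(urn C | data) = 0.33936, P(urn D | data) = 0.066043, P(urn E | data) = 0.14133.
The predictive probability is P(yellow next | data) = (4/7)(0.3311) + (9/11)(0.12217) + (6/11)(0.33936) + (7/8)(0.066043) + (4/5)(0.14133) = 0.64511.

0.6451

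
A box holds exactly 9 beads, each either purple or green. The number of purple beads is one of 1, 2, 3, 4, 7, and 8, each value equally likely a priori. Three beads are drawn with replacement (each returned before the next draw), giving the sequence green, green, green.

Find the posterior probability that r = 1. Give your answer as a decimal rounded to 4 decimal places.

Compute the likelihood of the observed sequence for each case: P(data | r = 1) = (8/9)(8/9)(8/9) = 0.70233; P(data | r = 2) = (7/9)(7/9)(7/9) = 0.47051; P(data | r = 3) = (6/9)(6/9)(6/9) = 0.2963; P(data | r = 4) = (5/9)(5/9)(5/9) = 0.17147; P(data | r = 7) = (2/9)(2/9)(2/9) = 0.010974; P(data | r = 8) = (1/9)(1/9)(1/9) = 0.0013717.
The prior-weighted likelihoods are 1/6 · 0.70233 = 0.11706, 1/6 · 0.47051 = 0.078418, 1/6 · 0.2963 = 0.049383, 1/6 · 0.17147 = 0.028578, 1/6 · 0.010974 = 0.001829, 1/6 · 0.0013717 = 0.00022862; with total 0.27549.
So P(r = 1 | data) = (0.11706) / (0.27549) = 0.4249.

0.4249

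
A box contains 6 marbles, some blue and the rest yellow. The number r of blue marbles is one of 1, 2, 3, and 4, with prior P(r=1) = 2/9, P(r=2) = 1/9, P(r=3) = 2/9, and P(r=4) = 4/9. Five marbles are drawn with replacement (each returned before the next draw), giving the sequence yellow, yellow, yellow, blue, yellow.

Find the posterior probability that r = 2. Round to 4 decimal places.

0.2045

Under each hypothesis, the probability of the observed sequence is: P(data | r = 1) = (5/6)(5/6)(5/6)(1/6)(5/6) = 0.080376; P(data | r = 2) = (4/6)(4/6)(4/6)(2/6)(4/6) = 0.065844; P(data | r = 3) = (3/6)(3/6)(3/6)(3/6)(3/6) = 0.03125; P(data | r = 4) = (2/6)(2/6)(2/6)(4/6)(2/6) = 0.0082305.
Weighting by the prior gives 2/9 · 0.080376 = 0.017861, 1/9 · 0.065844 = 0.007316, 2/9 · 0.03125 = 0.0069444, 4/9 · 0.0082305 = 0.003658; with total 0.03578.
Therefore the posterior P(r = 2 | data) = (0.007316) / (0.03578) = 0.20447.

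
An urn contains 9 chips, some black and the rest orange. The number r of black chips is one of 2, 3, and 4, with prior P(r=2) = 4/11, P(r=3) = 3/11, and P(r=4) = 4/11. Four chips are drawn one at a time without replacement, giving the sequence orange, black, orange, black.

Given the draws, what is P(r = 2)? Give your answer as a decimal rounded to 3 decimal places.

Under each hypothesis, the probability of the observed sequence is: P(data | r = 2) = (7/9)(2/8)(6/7)(1/6) = 1/36; P(data | r = 3) = (6/9)(3/8)(5/7)(2/6) = 5/84; P(data | r = 4) = (5/9)(4/8)(4/7)(3/6) = 5/63.
Multiplying each by its prior: 4/11 · 1/36 = 1/99, 3/11 · 5/84 = 5/308, 4/11 · 5/63 = 20/693; summing to 17/308.
By Bayes' rule, P(r = 2 | data) = (1/99) / (17/308) = 28/153.

0.183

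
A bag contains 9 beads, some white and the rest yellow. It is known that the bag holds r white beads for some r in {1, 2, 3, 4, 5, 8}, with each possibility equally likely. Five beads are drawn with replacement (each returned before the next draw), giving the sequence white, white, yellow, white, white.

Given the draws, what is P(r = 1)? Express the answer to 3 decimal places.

Under each hypothesis, the probability of the observed sequence is: P(data | r = 1) = (1/9)(1/9)(8/9)(1/9)(1/9) = 0.00013548; P(data | r = 2) = (2/9)(2/9)(7/9)(2/9)(2/9) = 0.0018967; P(data | r = 3) = (3/9)(3/9)(6/9)(3/9)(3/9) = 0.0082305; P(data | r = 4) = (4/9)(4/9)(5/9)(4/9)(4/9) = 0.021677; P(data | r = 5) = (5/9)(5/9)(4/9)(5/9)(5/9) = 0.042338; P(data | r = 8) = (8/9)(8/9)(1/9)(8/9)(8/9) = 0.069366.
The prior-weighted likelihoods are 1/6 · 0.00013548 = 2.258e-05, 1/6 · 0.0018967 = 0.00031612, 1/6 · 0.0082305 = 0.0013717, 1/6 · 0.021677 = 0.0036128, 1/6 · 0.042338 = 0.0070563, 1/6 · 0.069366 = 0.011561; these sum to 0.023941.
Hence P(r = 1 | data) = (2.258e-05) / (0.023941) = 0.00094317.

0.001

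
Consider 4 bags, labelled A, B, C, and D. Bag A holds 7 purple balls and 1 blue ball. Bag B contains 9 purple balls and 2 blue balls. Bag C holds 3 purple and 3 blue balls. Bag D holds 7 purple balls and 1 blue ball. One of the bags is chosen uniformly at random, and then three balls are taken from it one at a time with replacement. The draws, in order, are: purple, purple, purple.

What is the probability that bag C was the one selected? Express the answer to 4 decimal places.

Under each hypothesis, the probability of the observed sequence is: P(data | bag A) = (7/8)(7/8)(7/8) = 0.66992; P(data | bag B) = (9/11)(9/11)(9/11) = 0.54771; P(data | bag C) = (3/6)(3/6)(3/6) = 0.125; P(data | bag D) = (7/8)(7/8)(7/8) = 0.66992.
Weighting by the prior gives 1/4 · 0.66992 = 0.16748, 1/4 · 0.54771 = 0.13693, 1/4 · 0.125 = 0.03125, 1/4 · 0.66992 = 0.16748; these sum to 0.50314.
By Bayes' rule, P(bag C | data) = (0.03125) / (0.50314) = 0.06211.

0.0621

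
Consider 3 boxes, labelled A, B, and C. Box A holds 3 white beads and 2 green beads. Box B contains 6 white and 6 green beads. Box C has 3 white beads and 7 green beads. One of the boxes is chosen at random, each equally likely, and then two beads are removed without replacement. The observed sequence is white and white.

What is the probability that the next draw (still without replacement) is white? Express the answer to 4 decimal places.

Compute the likelihood of the observed sequence for each case: P(data | box A) = (3/5)(2/4) = 3/10; P(data | box B) = (6/12)(5/11) = 5/22; P(data | box C) = (3/10)(2/9) = 1/15.
Weighting by the prior gives 1/3 · 3/10 = 1/10, 1/3 · 5/22 = 5/66, 1/3 · 1/15 = 1/45; these sum to 98/495.
The posterior is then P(box A | data) = 99/196, P(box B | data) = 75/196, P(box C | data) = 11/98.
So P(white next | data) = Σ P(white next | H) P(H | data) = (1/3)(99/196) + (2/5)(75/196) + (1/8)(11/98) = 263/784.

0.3355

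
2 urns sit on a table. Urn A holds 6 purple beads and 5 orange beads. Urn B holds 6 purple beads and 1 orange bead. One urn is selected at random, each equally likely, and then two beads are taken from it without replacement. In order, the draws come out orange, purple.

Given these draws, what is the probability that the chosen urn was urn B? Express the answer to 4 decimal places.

0.3438

The likelihood of the observed sequence under each hypothesis: P(data | urn A) = (5/11)(6/10) = 3/11; P(data | urn B) = (1/7)(6/6) = 1/7.
Weighting by the prior gives 1/2 · 3/11 = 3/22, 1/2 · 1/7 = 1/14; summing to 16/77.
Therefore the posterior P(urn B | data) = (1/14) / (16/77) = 11/32.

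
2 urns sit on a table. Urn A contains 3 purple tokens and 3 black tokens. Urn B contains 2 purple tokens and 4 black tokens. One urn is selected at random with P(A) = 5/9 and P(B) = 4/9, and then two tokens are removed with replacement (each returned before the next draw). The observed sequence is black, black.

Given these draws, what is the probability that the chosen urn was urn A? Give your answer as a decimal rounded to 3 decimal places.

0.413

Under each hypothesis, the probability of the observed sequence is: P(data | urn A) = (3/6)(3/6) = 1/4; P(data | urn B) = (4/6)(4/6) = 4/9.
The prior-weighted likelihoods are 5/9 · 1/4 = 5/36, 4/9 · 4/9 = 16/81; with total 109/324.
Hence P(urn A | data) = (5/36) / (109/324) = 45/109.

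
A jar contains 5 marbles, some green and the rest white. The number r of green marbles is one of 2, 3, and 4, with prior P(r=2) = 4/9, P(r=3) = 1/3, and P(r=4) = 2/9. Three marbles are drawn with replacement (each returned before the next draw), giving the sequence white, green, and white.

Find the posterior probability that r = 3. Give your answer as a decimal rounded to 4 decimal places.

0.3103

Under each hypothesis, the probability of the observed sequence is: P(data | r = 2) = (3/5)(2/5)(3/5) = 0.144; P(data | r = 3) = (2/5)(3/5)(2/5) = 0.096; P(data | r = 4) = (1/5)(4/5)(1/5) = 0.032.
Multiplying each by its prior: 4/9 · 0.144 = 0.064, 1/3 · 0.096 = 0.032, 2/9 · 0.032 = 0.0071111; summing to 0.10311.
Hence P(r = 3 | data) = (0.032) / (0.10311) = 0.31034.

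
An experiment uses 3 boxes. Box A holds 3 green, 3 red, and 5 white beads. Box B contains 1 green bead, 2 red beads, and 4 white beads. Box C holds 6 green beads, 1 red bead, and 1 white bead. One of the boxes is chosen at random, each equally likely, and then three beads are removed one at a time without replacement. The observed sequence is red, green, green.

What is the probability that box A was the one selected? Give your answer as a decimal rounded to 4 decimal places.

The likelihood of the observed sequence under each hypothesis: P(data | box A) = (3/11)(3/10)(2/9) = 0.018182; P(data | box B) = (2/7)(1/6)(0/5) = 0; P(data | box C) = (1/8)(6/7)(5/6) = 0.089286.
Multiplying each by its prior: 1/3 · 0.018182 = 0.0060606, 1/3 · 0 = 0, 1/3 · 0.089286 = 0.029762; these sum to 0.035823.
Therefore the posterior P(box A | data) = (0.0060606) / (0.035823) = 0.16918.

0.1692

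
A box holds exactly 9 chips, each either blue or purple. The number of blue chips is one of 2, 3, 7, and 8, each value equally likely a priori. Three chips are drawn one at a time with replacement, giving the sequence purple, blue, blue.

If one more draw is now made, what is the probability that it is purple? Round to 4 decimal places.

Under each hypothesis, the probability of the observed sequence is: P(data | r = 2) = (7/9)(2/9)(2/9) = 0.038409; P(data | r = 3) = (6/9)(3/9)(3/9) = 0.074074; P(data | r = 7) = (2/9)(7/9)(7/9) = 0.13443; P(data | r = 8) = (1/9)(8/9)(8/9) = 0.087791.
Weighting by the prior gives 1/4 · 0.038409 = 0.0096022, 1/4 · 0.074074 = 0.018519, 1/4 · 0.13443 = 0.033608, 1/4 · 0.087791 = 0.021948; with total 0.083676.
Dividing through by the total gives posterior P(r = 2 | data) = 0.11475, P(r = 3 | data) = 0.22131, P(r = 7 | data) = 0.40164, P(r = 8 | data) = 0.2623.
Averaging over the posterior, P(purple next | data) = (7/9)(0.11475) + (2/3)(0.22131) + (2/9)(0.40164) + (1/9)(0.2623) = 0.35519.

0.3552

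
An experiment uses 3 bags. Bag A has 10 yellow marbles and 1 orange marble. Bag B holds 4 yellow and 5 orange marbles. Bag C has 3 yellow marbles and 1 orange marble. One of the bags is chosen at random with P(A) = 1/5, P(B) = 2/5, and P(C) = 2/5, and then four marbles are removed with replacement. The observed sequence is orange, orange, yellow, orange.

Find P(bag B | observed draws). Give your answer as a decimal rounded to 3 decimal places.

For each hypothesis, P(data | H) works out to: P(data | bag A) = (1/11)(1/11)(10/11)(1/11) = 0.00068301; P(data | bag B) = (5/9)(5/9)(4/9)(5/9) = 0.076208; P(data | bag C) = (1/4)(1/4)(3/4)(1/4) = 0.011719.
Multiplying each by its prior: 1/5 · 0.00068301 = 0.0001366, 2/5 · 0.076208 = 0.030483, 2/5 · 0.011719 = 0.0046875; these sum to 0.035307.
Hence P(bag B | data) = (0.030483) / (0.035307) = 0.86337.

0.863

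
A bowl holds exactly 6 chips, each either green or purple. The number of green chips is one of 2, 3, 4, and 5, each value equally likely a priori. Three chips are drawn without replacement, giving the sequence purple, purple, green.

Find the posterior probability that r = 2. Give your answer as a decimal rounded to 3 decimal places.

For each hypothesis, P(data | H) works out to: P(data | r = 2) = (4/6)(3/5)(2/4) = 1/5; P(data | r = 3) = (3/6)(2/5)(3/4) = 3/20; P(data | r = 4) = (2/6)(1/5)(4/4) = 1/15; P(data | r = 5) = (1/6)(0/5) = 0.
Multiplying each by its prior: 1/4 · 1/5 = 1/20, 1/4 · 3/20 = 3/80, 1/4 · 1/15 = 1/60, 1/4 · 0 = 0; with total 5/48.
Hence P(r = 2 | data) = (1/20) / (5/48) = 12/25.

0.480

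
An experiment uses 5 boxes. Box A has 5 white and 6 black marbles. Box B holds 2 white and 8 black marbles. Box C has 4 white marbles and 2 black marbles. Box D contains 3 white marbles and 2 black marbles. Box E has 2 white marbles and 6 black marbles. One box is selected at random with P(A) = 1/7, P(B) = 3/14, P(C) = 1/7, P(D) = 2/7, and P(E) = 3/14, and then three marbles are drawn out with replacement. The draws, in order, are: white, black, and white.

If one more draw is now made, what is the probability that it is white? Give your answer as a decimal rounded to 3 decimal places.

For each hypothesis, P(data | H) works out to: P(data | box A) = (5/11)(6/11)(5/11) = 0.1127; P(data | box B) = (2/10)(8/10)(2/10) = 0.032; P(data | box C) = (4/6)(2/6)(4/6) = 0.14815; P(data | box D) = (3/5)(2/5)(3/5) = 0.144; P(data | box E) = (2/8)(6/8)(2/8) = 0.046875.
Weighting by the prior gives 1/7 · 0.1127 = 0.0161, 3/14 · 0.032 = 0.0068571, 1/7 · 0.14815 = 0.021164, 2/7 · 0.144 = 0.041143, 3/14 · 0.046875 = 0.010045; these sum to 0.095308.
The posterior is then P(box A | data) = 0.16892, P(box B | data) = 0.071947, P(box C | data) = 0.22206, P(box D | data) = 0.43168, P(box E | data) = 0.10539.
The predictive probability is P(white next | data) = (5/11)(0.16892) + (1/5)(0.071947) + (2/3)(0.22206) + (3/5)(0.43168) + (1/4)(0.10539) = 0.52457.

0.525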